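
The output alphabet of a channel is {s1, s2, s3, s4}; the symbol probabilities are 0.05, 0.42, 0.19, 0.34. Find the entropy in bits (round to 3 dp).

1.726 bits

H = −Σ pᵢ log₂ pᵢ.
−0.05·log₂(0.05) = 0.2161
−0.42·log₂(0.42) = 0.5256
−0.19·log₂(0.19) = 0.4552
−0.34·log₂(0.34) = 0.5292
Sum ≈ 1.7261 → 1.726 bits.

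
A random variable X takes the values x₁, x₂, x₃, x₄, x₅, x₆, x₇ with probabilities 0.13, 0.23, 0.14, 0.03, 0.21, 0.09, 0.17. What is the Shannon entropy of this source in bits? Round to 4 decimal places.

2.6393 bits

H = −Σ pᵢ log₂ pᵢ.
−0.13·log₂(0.13) = 0.3826
−0.23·log₂(0.23) = 0.4877
−0.14·log₂(0.14) = 0.3971
−0.03·log₂(0.03) = 0.1518
−0.21·log₂(0.21) = 0.4728
−0.09·log₂(0.09) = 0.3127
−0.17·log₂(0.17) = 0.4346
Sum ≈ 2.6393 → 2.6393 bits.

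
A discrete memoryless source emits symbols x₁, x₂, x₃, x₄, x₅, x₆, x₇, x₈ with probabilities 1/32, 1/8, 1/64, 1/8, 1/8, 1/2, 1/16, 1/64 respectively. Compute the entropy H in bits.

2.21875 bits

Each probability is a power of 1/2, so log₂(1/p) is an integer.
H = Σ p·log₂(1/p) = 1/32·5 + 1/8·3 + 1/64·6 + 1/8·3 + 1/8·3 + 1/2·1 + 1/16·4 + 1/64·6 = 2.21875 bits.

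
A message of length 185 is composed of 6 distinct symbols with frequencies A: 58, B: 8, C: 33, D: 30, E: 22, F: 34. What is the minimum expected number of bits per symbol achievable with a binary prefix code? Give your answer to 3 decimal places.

2.486 bits/symbol

Probabilities are the counts divided by 185.
Repeatedly combine the two least-probable nodes; the expected code length is the sum of the merged weights.
merge 8/185 + 22/185 → 6/37
merge 6/37 + 6/37 → 12/37
merge 33/185 + 34/185 → 67/185
merge 58/185 + 12/37 → 118/185
merge 67/185 + 118/185 → 1
L = 6/37 + 12/37 + 67/185 + 118/185 + 1 = 92/37 ≈ 2.486 bits/symbol.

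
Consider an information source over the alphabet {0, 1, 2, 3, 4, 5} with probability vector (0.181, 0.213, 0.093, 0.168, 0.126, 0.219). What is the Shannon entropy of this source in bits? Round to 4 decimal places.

H = −Σ pᵢ log₂ pᵢ.
−0.181·log₂(0.181) = 0.4463
−0.213·log₂(0.213) = 0.4752
−0.093·log₂(0.093) = 0.3187
−0.168·log₂(0.168) = 0.4323
−0.126·log₂(0.126) = 0.3766
−0.219·log₂(0.219) = 0.4798
Sum ≈ 2.5290 → 2.5290 bits.

2.5290 bits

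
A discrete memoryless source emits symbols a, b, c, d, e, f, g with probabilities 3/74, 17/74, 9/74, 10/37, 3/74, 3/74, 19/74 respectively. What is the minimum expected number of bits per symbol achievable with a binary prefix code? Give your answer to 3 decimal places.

2.446 bits/symbol

Repeatedly combine the two least-probable nodes; the expected code length is the sum of the merged weights.
merge 3/74 + 3/74 → 3/37
merge 3/74 + 3/37 → 9/74
merge 9/74 + 9/74 → 9/37
merge 17/74 + 9/37 → 35/74
merge 19/74 + 10/37 → 39/74
merge 35/74 + 39/74 → 1
L = 3/37 + 9/74 + 9/37 + 35/74 + 39/74 + 1 = 181/74 ≈ 2.446 bits/symbol.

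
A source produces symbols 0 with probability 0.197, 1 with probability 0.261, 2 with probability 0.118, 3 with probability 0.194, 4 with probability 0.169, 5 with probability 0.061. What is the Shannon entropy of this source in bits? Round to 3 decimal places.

2.470 bits

H = −Σ pᵢ log₂ pᵢ.
−0.197·log₂(0.197) = 0.4617
−0.261·log₂(0.261) = 0.5058
−0.118·log₂(0.118) = 0.3638
−0.194·log₂(0.194) = 0.4590
−0.169·log₂(0.169) = 0.4335
−0.061·log₂(0.061) = 0.2461
Sum ≈ 2.4699 → 2.470 bits.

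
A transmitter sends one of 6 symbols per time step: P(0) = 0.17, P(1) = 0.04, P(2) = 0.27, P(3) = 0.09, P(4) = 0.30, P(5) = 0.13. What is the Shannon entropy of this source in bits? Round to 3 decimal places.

H = −Σ pᵢ log₂ pᵢ.
−0.17·log₂(0.17) = 0.4346
−0.04·log₂(0.04) = 0.1858
−0.27·log₂(0.27) = 0.5100
−0.09·log₂(0.09) = 0.3127
−0.30·log₂(0.30) = 0.5211
−0.13·log₂(0.13) = 0.3826
Sum ≈ 2.3468 → 2.347 bits.

2.347 bits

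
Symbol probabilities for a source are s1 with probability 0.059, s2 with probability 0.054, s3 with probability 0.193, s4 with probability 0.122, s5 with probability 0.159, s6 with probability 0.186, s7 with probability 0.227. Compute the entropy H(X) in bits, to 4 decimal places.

H = −Σ pᵢ log₂ pᵢ.
−0.059·log₂(0.059) = 0.2409
−0.054·log₂(0.054) = 0.2274
−0.193·log₂(0.193) = 0.4581
−0.122·log₂(0.122) = 0.3703
−0.159·log₂(0.159) = 0.4218
−0.186·log₂(0.186) = 0.4514
−0.227·log₂(0.227) = 0.4856
Sum ≈ 2.6554 → 2.6554 bits.

2.6554 bits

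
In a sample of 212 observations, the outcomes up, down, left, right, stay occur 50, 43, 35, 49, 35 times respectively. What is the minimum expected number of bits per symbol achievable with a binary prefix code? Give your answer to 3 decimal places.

2.330 bits/symbol

Probabilities are the counts divided by 212.
Repeatedly combine the two least-probable nodes; the expected code length is the sum of the merged weights.
merge 35/212 + 35/212 → 35/106
merge 43/212 + 49/212 → 23/53
merge 25/106 + 35/106 → 30/53
merge 23/53 + 30/53 → 1
L = 35/106 + 23/53 + 30/53 + 1 = 247/106 ≈ 2.330 bits/symbol.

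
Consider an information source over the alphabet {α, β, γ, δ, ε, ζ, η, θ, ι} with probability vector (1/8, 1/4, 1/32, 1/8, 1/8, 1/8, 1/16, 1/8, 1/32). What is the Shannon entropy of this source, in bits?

2.9375 bits

Each probability is a power of 1/2, so log₂(1/p) is an integer.
H = Σ p·log₂(1/p) = 1/8·3 + 1/4·2 + 1/32·5 + 1/8·3 + 1/8·3 + 1/8·3 + 1/16·4 + 1/8·3 + 1/32·5 = 2.9375 bits.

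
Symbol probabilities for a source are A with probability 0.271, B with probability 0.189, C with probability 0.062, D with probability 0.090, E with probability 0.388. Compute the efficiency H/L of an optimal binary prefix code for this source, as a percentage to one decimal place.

Entropy H = −Σ p log₂ p ≈ 2.0561 bits.
Huffman merges: 31/500+9/100→19/125; 19/125+189/1000→341/1000; 271/1000+341/1000→153/250; 97/250+153/250→1. L = 421/200 ≈ 2.1050.
Efficiency = H/L = 2.0561/2.1050 = 97.7%.

97.7%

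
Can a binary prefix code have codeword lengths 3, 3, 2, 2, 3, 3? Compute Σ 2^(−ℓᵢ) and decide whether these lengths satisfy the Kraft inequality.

With common denominator 2^3 = 8: Σ 2^(−ℓᵢ) = 1/8 + 1/8 + 2/8 + 2/8 + 1/8 + 1/8 = 8/8 = 1.
Kraft's inequality requires Σ ≤ 1; here Σ = 1 ≤ 1, so such a prefix code exists.

1; yes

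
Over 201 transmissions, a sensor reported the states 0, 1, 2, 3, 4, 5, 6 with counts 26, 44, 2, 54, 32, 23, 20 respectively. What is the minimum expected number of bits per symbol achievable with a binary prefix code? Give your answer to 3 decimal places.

Probabilities are the counts divided by 201.
Repeatedly combine the two least-probable nodes; the expected code length is the sum of the merged weights.
merge 2/201 + 20/201 → 22/201
merge 22/201 + 23/201 → 15/67
merge 26/201 + 32/201 → 58/201
merge 44/201 + 15/67 → 89/201
merge 18/67 + 58/201 → 112/201
merge 89/201 + 112/201 → 1
L = 22/201 + 15/67 + 58/201 + 89/201 + 112/201 + 1 = 527/201 ≈ 2.622 bits/symbol.

2.622 bits/symbol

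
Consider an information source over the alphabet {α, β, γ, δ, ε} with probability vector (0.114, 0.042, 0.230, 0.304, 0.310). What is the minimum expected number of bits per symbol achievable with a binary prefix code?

2.156 bits/symbol

Repeatedly combine the two least-probable nodes; the expected code length is the sum of the merged weights.
merge 21/500 + 57/500 → 39/250
merge 39/250 + 23/100 → 193/500
merge 38/125 + 31/100 → 307/500
merge 193/500 + 307/500 → 1
L = 39/250 + 193/500 + 307/500 + 1 = 539/250 = 2.156 bits/symbol.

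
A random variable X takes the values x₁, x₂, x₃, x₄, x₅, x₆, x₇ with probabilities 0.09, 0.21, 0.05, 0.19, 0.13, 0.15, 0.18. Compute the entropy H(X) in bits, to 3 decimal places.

H = −Σ pᵢ log₂ pᵢ.
−0.09·log₂(0.09) = 0.3127
−0.21·log₂(0.21) = 0.4728
−0.05·log₂(0.05) = 0.2161
−0.19·log₂(0.19) = 0.4552
−0.13·log₂(0.13) = 0.3826
−0.15·log₂(0.15) = 0.4105
−0.18·log₂(0.18) = 0.4453
Sum ≈ 2.6953 → 2.695 bits.

2.695 bits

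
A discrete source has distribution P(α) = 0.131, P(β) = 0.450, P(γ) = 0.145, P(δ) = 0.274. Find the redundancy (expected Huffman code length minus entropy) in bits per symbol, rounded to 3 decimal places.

0.008 bits

Entropy H = −Σ p log₂ p ≈ 1.8183 bits.
Huffman merges: 131/1000+29/200→69/250; 137/500+69/250→11/20; 9/20+11/20→1. L = 913/500 ≈ 1.8260.
L − H = 1.8260 − 1.8183 = 0.008 bits.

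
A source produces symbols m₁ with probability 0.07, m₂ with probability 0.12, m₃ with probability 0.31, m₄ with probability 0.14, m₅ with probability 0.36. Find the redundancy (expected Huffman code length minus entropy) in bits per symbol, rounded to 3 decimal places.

0.073 bits

Entropy H = −Σ p log₂ p ≈ 2.0871 bits.
Huffman merges: 7/100+3/25→19/100; 7/50+19/100→33/100; 31/100+33/100→16/25; 9/25+16/25→1. L = 54/25 ≈ 2.1600.
L − H = 2.1600 − 2.0871 = 0.073 bits.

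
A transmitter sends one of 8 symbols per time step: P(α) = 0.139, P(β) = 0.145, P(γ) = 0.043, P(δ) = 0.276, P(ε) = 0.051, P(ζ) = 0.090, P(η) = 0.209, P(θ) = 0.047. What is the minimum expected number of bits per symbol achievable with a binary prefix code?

Repeatedly combine the two least-probable nodes; the expected code length is the sum of the merged weights.
merge 43/1000 + 47/1000 → 9/100
merge 51/1000 + 9/100 → 141/1000
merge 9/100 + 139/1000 → 229/1000
merge 141/1000 + 29/200 → 143/500
merge 209/1000 + 229/1000 → 219/500
merge 69/250 + 143/500 → 281/500
merge 219/500 + 281/500 → 1
L = 9/100 + 141/1000 + 229/1000 + 143/500 + 219/500 + 281/500 + 1 = 1373/500 = 2.746 bits/symbol.

2.746 bits/symbol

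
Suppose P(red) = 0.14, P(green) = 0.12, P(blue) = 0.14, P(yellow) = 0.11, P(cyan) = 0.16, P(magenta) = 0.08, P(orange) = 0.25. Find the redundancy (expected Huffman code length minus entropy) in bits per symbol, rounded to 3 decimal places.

0.024 bits

Entropy H = −Σ p log₂ p ≈ 2.7261 bits.
Huffman merges: 2/25+11/100→19/100; 3/25+7/50→13/50; 7/50+4/25→3/10; 19/100+1/4→11/25; 13/50+3/10→14/25; 11/25+14/25→1. L = 11/4 ≈ 2.7500.
L − H = 2.7500 − 2.7261 = 0.024 bits.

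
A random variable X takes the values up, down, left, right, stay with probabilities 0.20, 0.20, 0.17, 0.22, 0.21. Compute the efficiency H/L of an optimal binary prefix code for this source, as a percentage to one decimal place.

Entropy H = −Σ p log₂ p ≈ 2.3168 bits.
Huffman merges: 17/100+1/5→37/100; 1/5+21/100→41/100; 11/50+37/100→59/100; 41/100+59/100→1. L = 237/100 ≈ 2.3700.
Efficiency = H/L = 2.3168/2.3700 = 97.8%.

97.8%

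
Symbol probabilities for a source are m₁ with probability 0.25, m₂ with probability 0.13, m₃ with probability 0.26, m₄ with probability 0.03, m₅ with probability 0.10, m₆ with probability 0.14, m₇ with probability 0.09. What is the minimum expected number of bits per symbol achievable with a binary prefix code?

2.61 bits/symbol

Repeatedly combine the two least-probable nodes; the expected code length is the sum of the merged weights.
merge 3/100 + 9/100 → 3/25
merge 1/10 + 3/25 → 11/50
merge 13/100 + 7/50 → 27/100
merge 11/50 + 1/4 → 47/100
merge 13/50 + 27/100 → 53/100
merge 47/100 + 53/100 → 1
L = 3/25 + 11/50 + 27/100 + 47/100 + 53/100 + 1 = 261/100 = 2.61 bits/symbol.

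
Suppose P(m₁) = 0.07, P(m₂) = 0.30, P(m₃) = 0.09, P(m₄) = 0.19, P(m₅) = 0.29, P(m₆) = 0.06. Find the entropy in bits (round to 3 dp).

2.319 bits

H = −Σ pᵢ log₂ pᵢ.
−0.07·log₂(0.07) = 0.2686
−0.30·log₂(0.30) = 0.5211
−0.09·log₂(0.09) = 0.3127
−0.19·log₂(0.19) = 0.4552
−0.29·log₂(0.29) = 0.5179
−0.06·log₂(0.06) = 0.2435
Sum ≈ 2.3190 → 2.319 bits.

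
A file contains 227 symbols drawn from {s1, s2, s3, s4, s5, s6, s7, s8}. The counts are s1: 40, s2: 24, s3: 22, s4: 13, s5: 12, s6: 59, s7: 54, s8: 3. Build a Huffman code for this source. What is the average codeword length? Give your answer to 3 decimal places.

2.692 bits/symbol

Probabilities are the counts divided by 227.
Repeatedly combine the two least-probable nodes; the expected code length is the sum of the merged weights.
merge 3/227 + 12/227 → 15/227
merge 13/227 + 15/227 → 28/227
merge 22/227 + 24/227 → 46/227
merge 28/227 + 40/227 → 68/227
merge 46/227 + 54/227 → 100/227
merge 59/227 + 68/227 → 127/227
merge 100/227 + 127/227 → 1
L = 15/227 + 28/227 + 46/227 + 68/227 + 100/227 + 127/227 + 1 = 611/227 ≈ 2.692 bits/symbol.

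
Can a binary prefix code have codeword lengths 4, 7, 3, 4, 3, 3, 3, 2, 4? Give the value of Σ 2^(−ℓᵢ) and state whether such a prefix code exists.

With common denominator 2^7 = 128: Σ 2^(−ℓᵢ) = 8/128 + 1/128 + 16/128 + 8/128 + 16/128 + 16/128 + 16/128 + 32/128 + 8/128 = 121/128 = 0.9453125.
Kraft's inequality requires Σ ≤ 1; here Σ = 0.9453125 ≤ 1, so such a prefix code exists.

0.9453125; yes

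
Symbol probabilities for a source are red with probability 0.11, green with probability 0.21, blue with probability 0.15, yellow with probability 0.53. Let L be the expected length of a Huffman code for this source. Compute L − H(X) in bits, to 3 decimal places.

Entropy H = −Σ p log₂ p ≈ 1.7191 bits.
Huffman merges: 11/100+3/20→13/50; 21/100+13/50→47/100; 47/100+53/100→1. L = 173/100 ≈ 1.7300.
L − H = 1.7300 − 1.7191 = 0.011 bits.

0.011 bits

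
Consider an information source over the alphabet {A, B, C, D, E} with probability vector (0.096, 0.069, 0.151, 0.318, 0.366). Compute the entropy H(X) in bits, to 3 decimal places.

H = −Σ pᵢ log₂ pᵢ.
−0.096·log₂(0.096) = 0.3246
−0.069·log₂(0.069) = 0.2662
−0.151·log₂(0.151) = 0.4118
−0.318·log₂(0.318) = 0.5256
−0.366·log₂(0.366) = 0.5307
Sum ≈ 2.0589 → 2.059 bits.

2.059 bits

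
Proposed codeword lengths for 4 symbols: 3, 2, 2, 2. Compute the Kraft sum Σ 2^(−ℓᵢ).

0.875

With common denominator 2^3 = 8: Σ 2^(−ℓᵢ) = 1/8 + 2/8 + 2/8 + 2/8 = 7/8 = 0.875.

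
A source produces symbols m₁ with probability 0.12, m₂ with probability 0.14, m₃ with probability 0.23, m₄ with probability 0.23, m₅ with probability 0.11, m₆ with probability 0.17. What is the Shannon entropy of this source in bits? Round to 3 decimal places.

H = −Σ pᵢ log₂ pᵢ.
−0.12·log₂(0.12) = 0.3671
−0.14·log₂(0.14) = 0.3971
−0.23·log₂(0.23) = 0.4877
−0.23·log₂(0.23) = 0.4877
−0.11·log₂(0.11) = 0.3503
−0.17·log₂(0.17) = 0.4346
Sum ≈ 2.5244 → 2.524 bits.

2.524 bits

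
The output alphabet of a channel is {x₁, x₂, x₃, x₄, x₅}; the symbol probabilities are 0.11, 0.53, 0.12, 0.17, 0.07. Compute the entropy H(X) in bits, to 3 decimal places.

1.906 bits

H = −Σ pᵢ log₂ pᵢ.
−0.11·log₂(0.11) = 0.3503
−0.53·log₂(0.53) = 0.4854
−0.12·log₂(0.12) = 0.3671
−0.17·log₂(0.17) = 0.4346
−0.07·log₂(0.07) = 0.2686
Sum ≈ 1.9059 → 1.906 bits.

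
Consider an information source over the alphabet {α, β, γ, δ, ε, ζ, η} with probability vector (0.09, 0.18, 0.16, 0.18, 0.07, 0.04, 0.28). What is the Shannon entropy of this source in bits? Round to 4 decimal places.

H = −Σ pᵢ log₂ pᵢ.
−0.09·log₂(0.09) = 0.3127
−0.18·log₂(0.18) = 0.4453
−0.16·log₂(0.16) = 0.4230
−0.18·log₂(0.18) = 0.4453
−0.07·log₂(0.07) = 0.2686
−0.04·log₂(0.04) = 0.1858
−0.28·log₂(0.28) = 0.5142
Sum ≈ 2.5948 → 2.5948 bits.

2.5948 bits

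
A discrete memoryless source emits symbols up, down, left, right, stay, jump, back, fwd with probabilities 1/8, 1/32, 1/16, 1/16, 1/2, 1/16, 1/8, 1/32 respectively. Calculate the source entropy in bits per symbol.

2.3125 bits

Each probability is a power of 1/2, so log₂(1/p) is an integer.
H = Σ p·log₂(1/p) = 1/8·3 + 1/32·5 + 1/16·4 + 1/16·4 + 1/2·1 + 1/16·4 + 1/8·3 + 1/32·5 = 2.3125 bits.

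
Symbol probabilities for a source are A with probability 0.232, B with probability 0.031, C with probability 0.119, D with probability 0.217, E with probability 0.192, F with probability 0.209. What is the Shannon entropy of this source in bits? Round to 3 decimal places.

2.417 bits

H = −Σ pᵢ log₂ pᵢ.
−0.232·log₂(0.232) = 0.4890
−0.031·log₂(0.031) = 0.1554
−0.119·log₂(0.119) = 0.3654
−0.217·log₂(0.217) = 0.4783
−0.192·log₂(0.192) = 0.4571
−0.209·log₂(0.209) = 0.4720
Sum ≈ 2.4173 → 2.417 bits.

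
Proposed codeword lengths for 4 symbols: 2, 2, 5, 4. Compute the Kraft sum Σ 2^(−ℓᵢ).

0.59375

With common denominator 2^5 = 32: Σ 2^(−ℓᵢ) = 8/32 + 8/32 + 1/32 + 2/32 = 19/32 = 0.59375.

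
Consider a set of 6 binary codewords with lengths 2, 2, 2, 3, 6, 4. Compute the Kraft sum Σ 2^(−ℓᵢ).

With common denominator 2^6 = 64: Σ 2^(−ℓᵢ) = 16/64 + 16/64 + 16/64 + 8/64 + 1/64 + 4/64 = 61/64 = 0.953125.

0.953125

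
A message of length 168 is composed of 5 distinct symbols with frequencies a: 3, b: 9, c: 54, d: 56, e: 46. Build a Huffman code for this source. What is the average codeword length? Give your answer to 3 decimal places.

Probabilities are the counts divided by 168.
Repeatedly combine the two least-probable nodes; the expected code length is the sum of the merged weights.
merge 1/56 + 3/56 → 1/14
merge 1/14 + 23/84 → 29/84
merge 9/28 + 1/3 → 55/84
merge 29/84 + 55/84 → 1
L = 1/14 + 29/84 + 55/84 + 1 = 29/14 ≈ 2.071 bits/symbol.

2.071 bits/symbol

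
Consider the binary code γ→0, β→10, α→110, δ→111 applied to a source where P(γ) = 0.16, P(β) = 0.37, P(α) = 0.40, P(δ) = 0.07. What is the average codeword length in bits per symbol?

L̄ = Σ pᵢ·ℓᵢ = 0.16·1 + 0.37·2 + 0.40·3 + 0.07·3 = 2.31 bits/symbol.

2.31 bits/symbol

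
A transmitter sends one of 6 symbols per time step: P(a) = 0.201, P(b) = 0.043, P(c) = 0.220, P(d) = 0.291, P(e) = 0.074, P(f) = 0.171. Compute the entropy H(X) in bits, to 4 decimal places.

H = −Σ pᵢ log₂ pᵢ.
−0.201·log₂(0.201) = 0.4653
−0.043·log₂(0.043) = 0.1952
−0.220·log₂(0.220) = 0.4806
−0.291·log₂(0.291) = 0.5182
−0.074·log₂(0.074) = 0.2780
−0.171·log₂(0.171) = 0.4357
Sum ≈ 2.3729 → 2.3729 bits.

2.3729 bits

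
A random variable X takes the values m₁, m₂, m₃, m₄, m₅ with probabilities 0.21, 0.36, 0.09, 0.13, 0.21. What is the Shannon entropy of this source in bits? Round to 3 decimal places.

2.172 bits

H = −Σ pᵢ log₂ pᵢ.
−0.21·log₂(0.21) = 0.4728
−0.36·log₂(0.36) = 0.5306
−0.09·log₂(0.09) = 0.3127
−0.13·log₂(0.13) = 0.3826
−0.21·log₂(0.21) = 0.4728
Sum ≈ 2.1716 → 2.172 bits.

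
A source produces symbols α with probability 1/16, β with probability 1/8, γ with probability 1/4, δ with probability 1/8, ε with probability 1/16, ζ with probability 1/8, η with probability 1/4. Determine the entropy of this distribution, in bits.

Each probability is a power of 1/2, so log₂(1/p) is an integer.
H = Σ p·log₂(1/p) = 1/16·4 + 1/8·3 + 1/4·2 + 1/8·3 + 1/16·4 + 1/8·3 + 1/4·2 = 2.625 bits.

2.625 bits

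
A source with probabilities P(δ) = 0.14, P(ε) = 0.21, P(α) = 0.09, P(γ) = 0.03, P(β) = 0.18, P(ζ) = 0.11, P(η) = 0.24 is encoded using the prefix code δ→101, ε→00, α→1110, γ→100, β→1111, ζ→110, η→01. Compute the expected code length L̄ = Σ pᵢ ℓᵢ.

L̄ = Σ pᵢ·ℓᵢ = 0.14·3 + 0.21·2 + 0.09·4 + 0.03·3 + 0.18·4 + 0.11·3 + 0.24·2 = 2.82 bits/symbol.

2.82 bits/symbol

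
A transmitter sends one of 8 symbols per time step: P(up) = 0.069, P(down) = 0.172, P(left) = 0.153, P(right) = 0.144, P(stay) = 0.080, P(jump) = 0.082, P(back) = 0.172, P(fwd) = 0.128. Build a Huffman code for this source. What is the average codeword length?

Repeatedly combine the two least-probable nodes; the expected code length is the sum of the merged weights.
merge 69/1000 + 2/25 → 149/1000
merge 41/500 + 16/125 → 21/100
merge 18/125 + 149/1000 → 293/1000
merge 153/1000 + 43/250 → 13/40
merge 43/250 + 21/100 → 191/500
merge 293/1000 + 13/40 → 309/500
merge 191/500 + 309/500 → 1
L = 149/1000 + 21/100 + 293/1000 + 13/40 + 191/500 + 309/500 + 1 = 2977/1000 = 2.977 bits/symbol.

2.977 bits/symbol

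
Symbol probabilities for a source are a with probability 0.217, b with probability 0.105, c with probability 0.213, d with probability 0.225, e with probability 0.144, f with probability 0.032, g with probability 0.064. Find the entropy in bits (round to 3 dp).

H = −Σ pᵢ log₂ pᵢ.
−0.217·log₂(0.217) = 0.4783
−0.105·log₂(0.105) = 0.3414
−0.213·log₂(0.213) = 0.4752
−0.225·log₂(0.225) = 0.4842
−0.144·log₂(0.144) = 0.4026
−0.032·log₂(0.032) = 0.1589
−0.064·log₂(0.064) = 0.2538
Sum ≈ 2.5945 → 2.594 bits.

2.594 bits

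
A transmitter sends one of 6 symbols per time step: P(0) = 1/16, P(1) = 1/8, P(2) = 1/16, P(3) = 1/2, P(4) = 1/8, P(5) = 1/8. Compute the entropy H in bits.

2.125 bits

Each probability is a power of 1/2, so log₂(1/p) is an integer.
H = Σ p·log₂(1/p) = 1/16·4 + 1/8·3 + 1/16·4 + 1/2·1 + 1/8·3 + 1/8·3 = 2.125 bits.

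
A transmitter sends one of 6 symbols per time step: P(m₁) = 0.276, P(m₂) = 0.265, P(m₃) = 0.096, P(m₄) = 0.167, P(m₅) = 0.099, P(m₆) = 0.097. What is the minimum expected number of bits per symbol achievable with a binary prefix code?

2.459 bits/symbol

Repeatedly combine the two least-probable nodes; the expected code length is the sum of the merged weights.
merge 12/125 + 97/1000 → 193/1000
merge 99/1000 + 167/1000 → 133/500
merge 193/1000 + 53/200 → 229/500
merge 133/500 + 69/250 → 271/500
merge 229/500 + 271/500 → 1
L = 193/1000 + 133/500 + 229/500 + 271/500 + 1 = 2459/1000 = 2.459 bits/symbol.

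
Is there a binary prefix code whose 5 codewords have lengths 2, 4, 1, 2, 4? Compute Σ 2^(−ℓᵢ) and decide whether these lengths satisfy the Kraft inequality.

1.125; no

With common denominator 2^4 = 16: Σ 2^(−ℓᵢ) = 4/16 + 1/16 + 8/16 + 4/16 + 1/16 = 18/16 = 1.125.
Kraft's inequality requires Σ ≤ 1; here Σ = 1.125 > 1, so no such prefix code exists.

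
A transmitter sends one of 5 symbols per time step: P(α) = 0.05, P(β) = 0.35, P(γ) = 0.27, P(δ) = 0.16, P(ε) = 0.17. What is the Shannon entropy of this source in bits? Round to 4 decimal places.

2.1138 bits

H = −Σ pᵢ log₂ pᵢ.
−0.05·log₂(0.05) = 0.2161
−0.35·log₂(0.35) = 0.5301
−0.27·log₂(0.27) = 0.5100
−0.16·log₂(0.16) = 0.4230
−0.17·log₂(0.17) = 0.4346
Sum ≈ 2.1138 → 2.1138 bits.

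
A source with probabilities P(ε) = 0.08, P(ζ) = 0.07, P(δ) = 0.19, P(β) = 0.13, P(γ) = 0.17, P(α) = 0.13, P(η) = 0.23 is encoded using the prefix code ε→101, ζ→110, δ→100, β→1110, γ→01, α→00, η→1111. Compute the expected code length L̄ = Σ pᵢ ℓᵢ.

L̄ = Σ pᵢ·ℓᵢ = 0.08·3 + 0.07·3 + 0.19·3 + 0.13·4 + 0.17·2 + 0.13·2 + 0.23·4 = 3.06 bits/symbol.

3.06 bits/symbol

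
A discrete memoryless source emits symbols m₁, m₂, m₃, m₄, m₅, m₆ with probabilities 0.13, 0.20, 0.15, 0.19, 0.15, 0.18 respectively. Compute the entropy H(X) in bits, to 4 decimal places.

H = −Σ pᵢ log₂ pᵢ.
−0.13·log₂(0.13) = 0.3826
−0.20·log₂(0.20) = 0.4644
−0.15·log₂(0.15) = 0.4105
−0.19·log₂(0.19) = 0.4552
−0.15·log₂(0.15) = 0.4105
−0.18·log₂(0.18) = 0.4453
Sum ≈ 2.5687 → 2.5687 bits.

2.5687 bits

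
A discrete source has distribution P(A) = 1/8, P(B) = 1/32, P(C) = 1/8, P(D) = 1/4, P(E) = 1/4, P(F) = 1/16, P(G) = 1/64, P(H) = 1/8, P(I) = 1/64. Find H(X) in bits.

Each probability is a power of 1/2, so log₂(1/p) is an integer.
H = Σ p·log₂(1/p) = 1/8·3 + 1/32·5 + 1/8·3 + 1/4·2 + 1/4·2 + 1/16·4 + 1/64·6 + 1/8·3 + 1/64·6 = 2.71875 bits.

2.71875 bits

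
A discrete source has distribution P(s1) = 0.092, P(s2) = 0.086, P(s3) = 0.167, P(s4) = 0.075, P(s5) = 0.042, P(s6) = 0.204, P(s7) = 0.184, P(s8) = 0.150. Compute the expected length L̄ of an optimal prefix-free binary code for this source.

2.907 bits/symbol

Repeatedly combine the two least-probable nodes; the expected code length is the sum of the merged weights.
merge 21/500 + 3/40 → 117/1000
merge 43/500 + 23/250 → 89/500
merge 117/1000 + 3/20 → 267/1000
merge 167/1000 + 89/500 → 69/200
merge 23/125 + 51/250 → 97/250
merge 267/1000 + 69/200 → 153/250
merge 97/250 + 153/250 → 1
L = 117/1000 + 89/500 + 267/1000 + 69/200 + 97/250 + 153/250 + 1 = 2907/1000 = 2.907 bits/symbol.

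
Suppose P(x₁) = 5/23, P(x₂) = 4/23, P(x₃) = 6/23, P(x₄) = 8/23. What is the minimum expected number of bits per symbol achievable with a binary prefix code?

Repeatedly combine the two least-probable nodes; the expected code length is the sum of the merged weights.
merge 4/23 + 5/23 → 9/23
merge 6/23 + 8/23 → 14/23
merge 9/23 + 14/23 → 1
L = 9/23 + 14/23 + 1 = 2 bits/symbol.

2 bits/symbol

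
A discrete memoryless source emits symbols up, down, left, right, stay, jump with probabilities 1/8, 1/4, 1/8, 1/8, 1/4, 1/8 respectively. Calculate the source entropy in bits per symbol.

2.5 bits

Each probability is a power of 1/2, so log₂(1/p) is an integer.
H = Σ p·log₂(1/p) = 1/8·3 + 1/4·2 + 1/8·3 + 1/8·3 + 1/4·2 + 1/8·3 = 2.5 bits.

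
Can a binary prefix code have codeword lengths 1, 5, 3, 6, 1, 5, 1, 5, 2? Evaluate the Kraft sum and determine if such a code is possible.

1.984375; no

With common denominator 2^6 = 64: Σ 2^(−ℓᵢ) = 32/64 + 2/64 + 8/64 + 1/64 + 32/64 + 2/64 + 32/64 + 2/64 + 16/64 = 127/64 = 1.984375.
Kraft's inequality requires Σ ≤ 1; here Σ = 1.984375 > 1, so no such prefix code exists.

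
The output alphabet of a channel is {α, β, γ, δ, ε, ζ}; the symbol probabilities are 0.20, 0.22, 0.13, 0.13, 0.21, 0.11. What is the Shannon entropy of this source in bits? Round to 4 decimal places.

2.5334 bits

H = −Σ pᵢ log₂ pᵢ.
−0.20·log₂(0.20) = 0.4644
−0.22·log₂(0.22) = 0.4806
−0.13·log₂(0.13) = 0.3826
−0.13·log₂(0.13) = 0.3826
−0.21·log₂(0.21) = 0.4728
−0.11·log₂(0.11) = 0.3503
Sum ≈ 2.5334 → 2.5334 bits.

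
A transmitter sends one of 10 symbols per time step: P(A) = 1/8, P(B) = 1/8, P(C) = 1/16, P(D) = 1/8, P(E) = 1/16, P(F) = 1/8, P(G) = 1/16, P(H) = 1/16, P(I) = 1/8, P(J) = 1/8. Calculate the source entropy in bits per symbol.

3.25 bits

Each probability is a power of 1/2, so log₂(1/p) is an integer.
H = Σ p·log₂(1/p) = 1/8·3 + 1/8·3 + 1/16·4 + 1/8·3 + 1/16·4 + 1/8·3 + 1/16·4 + 1/16·4 + 1/8·3 + 1/8·3 = 3.25 bits.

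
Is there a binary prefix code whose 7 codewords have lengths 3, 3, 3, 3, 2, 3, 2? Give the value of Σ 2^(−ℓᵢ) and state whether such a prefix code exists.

1.125; no

With common denominator 2^3 = 8: Σ 2^(−ℓᵢ) = 1/8 + 1/8 + 1/8 + 1/8 + 2/8 + 1/8 + 2/8 = 9/8 = 1.125.
Kraft's inequality requires Σ ≤ 1; here Σ = 1.125 > 1, so no such prefix code exists.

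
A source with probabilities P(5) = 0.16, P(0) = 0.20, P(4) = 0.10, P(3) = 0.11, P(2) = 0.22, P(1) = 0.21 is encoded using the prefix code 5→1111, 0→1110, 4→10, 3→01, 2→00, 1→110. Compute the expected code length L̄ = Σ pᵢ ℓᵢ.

2.93 bits/symbol

L̄ = Σ pᵢ·ℓᵢ = 0.16·4 + 0.20·4 + 0.10·2 + 0.11·2 + 0.22·2 + 0.21·3 = 2.93 bits/symbol.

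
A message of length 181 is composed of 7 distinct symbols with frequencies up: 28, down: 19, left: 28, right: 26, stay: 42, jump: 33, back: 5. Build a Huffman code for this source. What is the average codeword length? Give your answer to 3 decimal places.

Probabilities are the counts divided by 181.
Repeatedly combine the two least-probable nodes; the expected code length is the sum of the merged weights.
merge 5/181 + 19/181 → 24/181
merge 24/181 + 26/181 → 50/181
merge 28/181 + 28/181 → 56/181
merge 33/181 + 42/181 → 75/181
merge 50/181 + 56/181 → 106/181
merge 75/181 + 106/181 → 1
L = 24/181 + 50/181 + 56/181 + 75/181 + 106/181 + 1 = 492/181 ≈ 2.718 bits/symbol.

2.718 bits/symbol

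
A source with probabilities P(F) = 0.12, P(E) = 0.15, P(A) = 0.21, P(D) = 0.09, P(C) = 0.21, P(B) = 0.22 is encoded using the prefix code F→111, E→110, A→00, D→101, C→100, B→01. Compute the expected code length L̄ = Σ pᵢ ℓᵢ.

L̄ = Σ pᵢ·ℓᵢ = 0.12·3 + 0.15·3 + 0.21·2 + 0.09·3 + 0.21·3 + 0.22·2 = 2.57 bits/symbol.

2.57 bits/symbol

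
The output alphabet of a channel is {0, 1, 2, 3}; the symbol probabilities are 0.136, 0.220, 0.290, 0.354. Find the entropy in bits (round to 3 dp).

1.920 bits

H = −Σ pᵢ log₂ pᵢ.
−0.136·log₂(0.136) = 0.3915
−0.220·log₂(0.220) = 0.4806
−0.290·log₂(0.290) = 0.5179
−0.354·log₂(0.354) = 0.5304
Sum ≈ 1.9203 → 1.920 bits.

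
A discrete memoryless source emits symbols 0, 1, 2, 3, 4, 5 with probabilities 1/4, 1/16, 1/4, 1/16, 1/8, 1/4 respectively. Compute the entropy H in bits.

2.375 bits

Each probability is a power of 1/2, so log₂(1/p) is an integer.
H = Σ p·log₂(1/p) = 1/4·2 + 1/16·4 + 1/4·2 + 1/16·4 + 1/8·3 + 1/4·2 = 2.375 bits.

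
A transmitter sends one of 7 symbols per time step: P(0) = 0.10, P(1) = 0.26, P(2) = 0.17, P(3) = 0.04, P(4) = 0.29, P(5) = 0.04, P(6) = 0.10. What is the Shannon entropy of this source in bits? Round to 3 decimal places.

2.494 bits

H = −Σ pᵢ log₂ pᵢ.
−0.10·log₂(0.10) = 0.3322
−0.26·log₂(0.26) = 0.5053
−0.17·log₂(0.17) = 0.4346
−0.04·log₂(0.04) = 0.1858
−0.29·log₂(0.29) = 0.5179
−0.04·log₂(0.04) = 0.1858
−0.10·log₂(0.10) = 0.3322
Sum ≈ 2.4937 → 2.494 bits.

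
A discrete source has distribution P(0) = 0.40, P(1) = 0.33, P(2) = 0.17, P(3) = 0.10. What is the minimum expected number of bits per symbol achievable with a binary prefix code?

1.87 bits/symbol

Repeatedly combine the two least-probable nodes; the expected code length is the sum of the merged weights.
merge 1/10 + 17/100 → 27/100
merge 27/100 + 33/100 → 3/5
merge 2/5 + 3/5 → 1
L = 27/100 + 3/5 + 1 = 187/100 = 1.87 bits/symbol.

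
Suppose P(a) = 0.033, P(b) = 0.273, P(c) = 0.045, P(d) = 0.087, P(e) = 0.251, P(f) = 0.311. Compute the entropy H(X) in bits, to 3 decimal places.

H = −Σ pᵢ log₂ pᵢ.
−0.033·log₂(0.033) = 0.1624
−0.273·log₂(0.273) = 0.5113
−0.045·log₂(0.045) = 0.2013
−0.087·log₂(0.087) = 0.3065
−0.251·log₂(0.251) = 0.5006
−0.311·log₂(0.311) = 0.5240
Sum ≈ 2.2061 → 2.206 bits.

2.206 bits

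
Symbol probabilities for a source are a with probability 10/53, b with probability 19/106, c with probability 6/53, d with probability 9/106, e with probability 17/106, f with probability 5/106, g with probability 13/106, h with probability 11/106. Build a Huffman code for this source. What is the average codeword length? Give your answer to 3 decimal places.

Repeatedly combine the two least-probable nodes; the expected code length is the sum of the merged weights.
merge 5/106 + 9/106 → 7/53
merge 11/106 + 6/53 → 23/106
merge 13/106 + 7/53 → 27/106
merge 17/106 + 19/106 → 18/53
merge 10/53 + 23/106 → 43/106
merge 27/106 + 18/53 → 63/106
merge 43/106 + 63/106 → 1
L = 7/53 + 23/106 + 27/106 + 18/53 + 43/106 + 63/106 + 1 = 156/53 ≈ 2.943 bits/symbol.

2.943 bits/symbol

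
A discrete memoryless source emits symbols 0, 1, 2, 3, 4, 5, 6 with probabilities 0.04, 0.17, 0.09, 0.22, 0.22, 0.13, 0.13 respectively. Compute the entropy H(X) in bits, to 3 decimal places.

H = −Σ pᵢ log₂ pᵢ.
−0.04·log₂(0.04) = 0.1858
−0.17·log₂(0.17) = 0.4346
−0.09·log₂(0.09) = 0.3127
−0.22·log₂(0.22) = 0.4806
−0.22·log₂(0.22) = 0.4806
−0.13·log₂(0.13) = 0.3826
−0.13·log₂(0.13) = 0.3826
Sum ≈ 2.6594 → 2.659 bits.

2.659 bits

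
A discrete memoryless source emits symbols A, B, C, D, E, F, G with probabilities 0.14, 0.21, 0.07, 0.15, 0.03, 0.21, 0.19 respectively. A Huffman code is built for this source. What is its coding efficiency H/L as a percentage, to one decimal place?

98.1%

Entropy H = −Σ p log₂ p ≈ 2.6288 bits.
Huffman merges: 3/100+7/100→1/10; 1/10+7/50→6/25; 3/20+19/100→17/50; 21/100+21/100→21/50; 6/25+17/50→29/50; 21/50+29/50→1. L = 67/25 ≈ 2.6800.
Efficiency = H/L = 2.6288/2.6800 = 98.1%.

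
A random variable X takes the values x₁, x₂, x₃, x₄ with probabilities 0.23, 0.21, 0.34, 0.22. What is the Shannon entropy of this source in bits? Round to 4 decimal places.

H = −Σ pᵢ log₂ pᵢ.
−0.23·log₂(0.23) = 0.4877
−0.21·log₂(0.21) = 0.4728
−0.34·log₂(0.34) = 0.5292
−0.22·log₂(0.22) = 0.4806
Sum ≈ 1.9702 → 1.9702 bits.

1.9702 bits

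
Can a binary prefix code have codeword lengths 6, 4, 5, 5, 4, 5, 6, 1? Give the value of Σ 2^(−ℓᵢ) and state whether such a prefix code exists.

With common denominator 2^6 = 64: Σ 2^(−ℓᵢ) = 1/64 + 4/64 + 2/64 + 2/64 + 4/64 + 2/64 + 1/64 + 32/64 = 48/64 = 0.75.
Kraft's inequality requires Σ ≤ 1; here Σ = 0.75 ≤ 1, so such a prefix code exists.

0.75; yes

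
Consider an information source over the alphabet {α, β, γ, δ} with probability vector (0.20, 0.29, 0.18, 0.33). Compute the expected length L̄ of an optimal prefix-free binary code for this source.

Repeatedly combine the two least-probable nodes; the expected code length is the sum of the merged weights.
merge 9/50 + 1/5 → 19/50
merge 29/100 + 33/100 → 31/50
merge 19/50 + 31/50 → 1
L = 19/50 + 31/50 + 1 = 2 bits/symbol.

2 bits/symbol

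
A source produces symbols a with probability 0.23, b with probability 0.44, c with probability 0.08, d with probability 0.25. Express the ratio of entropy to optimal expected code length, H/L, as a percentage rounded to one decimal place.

96.3%

Entropy H = −Σ p log₂ p ≈ 1.8003 bits.
Huffman merges: 2/25+23/100→31/100; 1/4+31/100→14/25; 11/25+14/25→1. L = 187/100 ≈ 1.8700.
Efficiency = H/L = 1.8003/1.8700 = 96.3%.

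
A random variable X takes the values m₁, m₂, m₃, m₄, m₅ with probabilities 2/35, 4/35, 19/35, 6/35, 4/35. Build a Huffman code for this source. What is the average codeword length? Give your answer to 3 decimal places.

1.914 bits/symbol

Repeatedly combine the two least-probable nodes; the expected code length is the sum of the merged weights.
merge 2/35 + 4/35 → 6/35
merge 4/35 + 6/35 → 2/7
merge 6/35 + 2/7 → 16/35
merge 16/35 + 19/35 → 1
L = 6/35 + 2/7 + 16/35 + 1 = 67/35 ≈ 1.914 bits/symbol.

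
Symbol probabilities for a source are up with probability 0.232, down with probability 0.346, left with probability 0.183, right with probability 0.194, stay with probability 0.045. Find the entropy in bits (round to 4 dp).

2.1275 bits

H = −Σ pᵢ log₂ pᵢ.
−0.232·log₂(0.232) = 0.4890
−0.346·log₂(0.346) = 0.5298
−0.183·log₂(0.183) = 0.4484
−0.194·log₂(0.194) = 0.4590
−0.045·log₂(0.045) = 0.2013
Sum ≈ 2.1275 → 2.1275 bits.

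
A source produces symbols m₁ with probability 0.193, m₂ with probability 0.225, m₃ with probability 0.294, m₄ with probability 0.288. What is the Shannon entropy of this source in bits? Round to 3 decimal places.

H = −Σ pᵢ log₂ pᵢ.
−0.193·log₂(0.193) = 0.4581
−0.225·log₂(0.225) = 0.4842
−0.294·log₂(0.294) = 0.5192
−0.288·log₂(0.288) = 0.5172
Sum ≈ 1.9787 → 1.979 bits.

1.979 bits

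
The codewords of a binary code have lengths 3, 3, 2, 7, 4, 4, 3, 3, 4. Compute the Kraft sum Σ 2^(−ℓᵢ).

0.9453125

With common denominator 2^7 = 128: Σ 2^(−ℓᵢ) = 16/128 + 16/128 + 32/128 + 1/128 + 8/128 + 8/128 + 16/128 + 16/128 + 8/128 = 121/128 = 0.9453125.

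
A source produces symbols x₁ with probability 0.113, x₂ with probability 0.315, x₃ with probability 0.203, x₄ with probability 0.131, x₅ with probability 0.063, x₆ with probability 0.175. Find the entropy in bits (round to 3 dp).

2.423 bits

H = −Σ pᵢ log₂ pᵢ.
−0.113·log₂(0.113) = 0.3555
−0.315·log₂(0.315) = 0.5250
−0.203·log₂(0.203) = 0.4670
−0.131·log₂(0.131) = 0.3841
−0.063·log₂(0.063) = 0.2513
−0.175·log₂(0.175) = 0.4401
Sum ≈ 2.4229 → 2.423 bits.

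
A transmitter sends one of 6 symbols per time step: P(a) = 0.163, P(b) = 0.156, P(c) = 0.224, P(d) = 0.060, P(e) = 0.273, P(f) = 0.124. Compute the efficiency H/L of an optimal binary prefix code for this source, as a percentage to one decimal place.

98.1%

Entropy H = −Σ p log₂ p ≈ 2.4565 bits.
Huffman merges: 3/50+31/250→23/125; 39/250+163/1000→319/1000; 23/125+28/125→51/125; 273/1000+319/1000→74/125; 51/125+74/125→1. L = 2503/1000 ≈ 2.5030.
Efficiency = H/L = 2.4565/2.5030 = 98.1%.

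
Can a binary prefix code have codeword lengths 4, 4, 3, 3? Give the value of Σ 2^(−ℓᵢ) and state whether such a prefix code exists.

0.375; yes

With common denominator 2^4 = 16: Σ 2^(−ℓᵢ) = 1/16 + 1/16 + 2/16 + 2/16 = 6/16 = 0.375.
Kraft's inequality requires Σ ≤ 1; here Σ = 0.375 ≤ 1, so such a prefix code exists.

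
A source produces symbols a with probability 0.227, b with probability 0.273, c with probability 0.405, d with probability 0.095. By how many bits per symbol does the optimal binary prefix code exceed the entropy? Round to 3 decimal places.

Entropy H = −Σ p log₂ p ≈ 1.8477 bits.
Huffman merges: 19/200+227/1000→161/500; 273/1000+161/500→119/200; 81/200+119/200→1. L = 1917/1000 ≈ 1.9170.
L − H = 1.9170 − 1.8477 = 0.069 bits.

0.069 bits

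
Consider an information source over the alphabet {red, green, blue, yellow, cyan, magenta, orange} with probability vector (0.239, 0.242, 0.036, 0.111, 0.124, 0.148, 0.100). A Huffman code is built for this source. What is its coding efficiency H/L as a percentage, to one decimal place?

98.9%

Entropy H = −Σ p log₂ p ≈ 2.6271 bits.
Huffman merges: 9/250+1/10→17/125; 111/1000+31/250→47/200; 17/125+37/250→71/250; 47/200+239/1000→237/500; 121/500+71/250→263/500; 237/500+263/500→1. L = 531/200 ≈ 2.6550.
Efficiency = H/L = 2.6271/2.6550 = 98.9%.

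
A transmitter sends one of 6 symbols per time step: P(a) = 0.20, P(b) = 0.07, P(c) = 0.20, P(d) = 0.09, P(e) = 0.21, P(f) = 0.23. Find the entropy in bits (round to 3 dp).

H = −Σ pᵢ log₂ pᵢ.
−0.20·log₂(0.20) = 0.4644
−0.07·log₂(0.07) = 0.2686
−0.20·log₂(0.20) = 0.4644
−0.09·log₂(0.09) = 0.3127
−0.21·log₂(0.21) = 0.4728
−0.23·log₂(0.23) = 0.4877
Sum ≈ 2.4705 → 2.470 bits.

2.470 bits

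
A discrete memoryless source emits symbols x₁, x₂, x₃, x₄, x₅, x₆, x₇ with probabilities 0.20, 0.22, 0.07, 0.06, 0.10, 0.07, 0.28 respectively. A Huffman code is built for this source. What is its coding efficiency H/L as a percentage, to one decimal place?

98.9%

Entropy H = −Σ p log₂ p ≈ 2.5720 bits.
Huffman merges: 3/50+7/100→13/100; 7/100+1/10→17/100; 13/100+17/100→3/10; 1/5+11/50→21/50; 7/25+3/10→29/50; 21/50+29/50→1. L = 13/5 ≈ 2.6000.
Efficiency = H/L = 2.5720/2.6000 = 98.9%.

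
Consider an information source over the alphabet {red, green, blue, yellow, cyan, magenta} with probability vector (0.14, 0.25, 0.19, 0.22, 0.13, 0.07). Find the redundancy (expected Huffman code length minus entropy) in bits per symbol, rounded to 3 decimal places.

Entropy H = −Σ p log₂ p ≈ 2.4841 bits.
Huffman merges: 7/100+13/100→1/5; 7/50+19/100→33/100; 1/5+11/50→21/50; 1/4+33/100→29/50; 21/50+29/50→1. L = 253/100 ≈ 2.5300.
L − H = 2.5300 − 2.4841 = 0.046 bits.

0.046 bits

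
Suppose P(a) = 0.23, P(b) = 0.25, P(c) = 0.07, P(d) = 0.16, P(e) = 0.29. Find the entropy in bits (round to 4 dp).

H = −Σ pᵢ log₂ pᵢ.
−0.23·log₂(0.23) = 0.4877
−0.25·log₂(0.25) = 0.5000
−0.07·log₂(0.07) = 0.2686
−0.16·log₂(0.16) = 0.4230
−0.29·log₂(0.29) = 0.5179
Sum ≈ 2.1971 → 2.1971 bits.

2.1971 bits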